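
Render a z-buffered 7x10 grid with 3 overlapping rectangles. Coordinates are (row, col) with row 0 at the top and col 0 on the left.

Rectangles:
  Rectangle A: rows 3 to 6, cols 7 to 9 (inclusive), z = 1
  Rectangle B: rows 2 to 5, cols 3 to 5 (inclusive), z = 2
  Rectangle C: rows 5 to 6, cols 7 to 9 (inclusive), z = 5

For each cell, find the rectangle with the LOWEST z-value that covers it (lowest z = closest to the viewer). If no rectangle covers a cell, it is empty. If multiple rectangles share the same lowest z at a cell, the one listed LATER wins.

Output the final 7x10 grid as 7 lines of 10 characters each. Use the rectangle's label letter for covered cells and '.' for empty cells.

..........
..........
...BBB....
...BBB.AAA
...BBB.AAA
...BBB.AAA
.......AAA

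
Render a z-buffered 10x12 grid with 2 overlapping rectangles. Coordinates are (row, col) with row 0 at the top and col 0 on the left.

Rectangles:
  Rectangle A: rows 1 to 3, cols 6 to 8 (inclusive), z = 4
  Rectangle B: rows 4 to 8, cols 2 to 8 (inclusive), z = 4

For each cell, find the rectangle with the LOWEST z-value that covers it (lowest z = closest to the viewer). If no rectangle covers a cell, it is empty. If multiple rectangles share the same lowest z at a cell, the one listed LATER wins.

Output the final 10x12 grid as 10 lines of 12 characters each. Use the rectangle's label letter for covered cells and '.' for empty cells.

............
......AAA...
......AAA...
......AAA...
..BBBBBBB...
..BBBBBBB...
..BBBBBBB...
..BBBBBBB...
..BBBBBBB...
............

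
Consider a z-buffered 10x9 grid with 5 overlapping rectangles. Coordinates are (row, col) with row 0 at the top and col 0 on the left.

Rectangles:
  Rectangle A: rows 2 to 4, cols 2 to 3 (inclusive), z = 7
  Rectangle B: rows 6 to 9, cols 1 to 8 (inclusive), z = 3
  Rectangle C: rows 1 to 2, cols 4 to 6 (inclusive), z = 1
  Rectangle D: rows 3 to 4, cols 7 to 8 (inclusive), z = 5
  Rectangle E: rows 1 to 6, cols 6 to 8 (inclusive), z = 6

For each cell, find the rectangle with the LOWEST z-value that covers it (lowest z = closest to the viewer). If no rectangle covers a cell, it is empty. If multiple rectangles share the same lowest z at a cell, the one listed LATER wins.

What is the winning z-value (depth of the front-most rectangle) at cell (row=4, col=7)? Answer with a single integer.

Check cell (4,7):
  A: rows 2-4 cols 2-3 -> outside (col miss)
  B: rows 6-9 cols 1-8 -> outside (row miss)
  C: rows 1-2 cols 4-6 -> outside (row miss)
  D: rows 3-4 cols 7-8 z=5 -> covers; best now D (z=5)
  E: rows 1-6 cols 6-8 z=6 -> covers; best now D (z=5)
Winner: D at z=5

Answer: 5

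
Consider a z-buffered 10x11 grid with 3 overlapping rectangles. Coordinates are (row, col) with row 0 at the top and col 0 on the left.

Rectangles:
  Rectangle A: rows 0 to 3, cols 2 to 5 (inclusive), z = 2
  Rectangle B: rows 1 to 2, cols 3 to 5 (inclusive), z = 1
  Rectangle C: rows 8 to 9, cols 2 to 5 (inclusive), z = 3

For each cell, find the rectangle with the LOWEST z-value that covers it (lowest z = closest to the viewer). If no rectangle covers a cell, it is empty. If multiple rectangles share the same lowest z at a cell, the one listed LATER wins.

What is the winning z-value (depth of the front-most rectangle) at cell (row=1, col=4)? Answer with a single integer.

Answer: 1

Derivation:
Check cell (1,4):
  A: rows 0-3 cols 2-5 z=2 -> covers; best now A (z=2)
  B: rows 1-2 cols 3-5 z=1 -> covers; best now B (z=1)
  C: rows 8-9 cols 2-5 -> outside (row miss)
Winner: B at z=1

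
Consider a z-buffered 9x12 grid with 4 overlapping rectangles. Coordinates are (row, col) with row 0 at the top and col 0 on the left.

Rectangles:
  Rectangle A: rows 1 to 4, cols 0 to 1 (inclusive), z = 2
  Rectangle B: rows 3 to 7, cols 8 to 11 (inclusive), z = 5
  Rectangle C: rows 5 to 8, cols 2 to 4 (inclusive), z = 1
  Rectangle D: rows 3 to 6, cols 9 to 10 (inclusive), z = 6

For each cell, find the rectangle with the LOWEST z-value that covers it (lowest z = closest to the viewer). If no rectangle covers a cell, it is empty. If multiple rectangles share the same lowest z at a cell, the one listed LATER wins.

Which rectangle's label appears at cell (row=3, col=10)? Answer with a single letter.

Check cell (3,10):
  A: rows 1-4 cols 0-1 -> outside (col miss)
  B: rows 3-7 cols 8-11 z=5 -> covers; best now B (z=5)
  C: rows 5-8 cols 2-4 -> outside (row miss)
  D: rows 3-6 cols 9-10 z=6 -> covers; best now B (z=5)
Winner: B at z=5

Answer: B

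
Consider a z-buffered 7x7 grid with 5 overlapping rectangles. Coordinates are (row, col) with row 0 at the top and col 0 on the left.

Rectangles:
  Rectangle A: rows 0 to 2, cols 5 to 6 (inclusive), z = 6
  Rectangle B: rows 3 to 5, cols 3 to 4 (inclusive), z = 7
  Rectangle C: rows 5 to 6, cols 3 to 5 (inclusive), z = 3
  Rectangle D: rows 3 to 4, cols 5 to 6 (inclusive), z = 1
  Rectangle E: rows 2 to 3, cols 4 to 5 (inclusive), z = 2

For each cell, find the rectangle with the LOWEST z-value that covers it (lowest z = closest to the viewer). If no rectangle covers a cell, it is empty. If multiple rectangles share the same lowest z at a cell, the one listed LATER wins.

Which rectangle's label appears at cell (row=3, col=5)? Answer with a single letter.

Check cell (3,5):
  A: rows 0-2 cols 5-6 -> outside (row miss)
  B: rows 3-5 cols 3-4 -> outside (col miss)
  C: rows 5-6 cols 3-5 -> outside (row miss)
  D: rows 3-4 cols 5-6 z=1 -> covers; best now D (z=1)
  E: rows 2-3 cols 4-5 z=2 -> covers; best now D (z=1)
Winner: D at z=1

Answer: D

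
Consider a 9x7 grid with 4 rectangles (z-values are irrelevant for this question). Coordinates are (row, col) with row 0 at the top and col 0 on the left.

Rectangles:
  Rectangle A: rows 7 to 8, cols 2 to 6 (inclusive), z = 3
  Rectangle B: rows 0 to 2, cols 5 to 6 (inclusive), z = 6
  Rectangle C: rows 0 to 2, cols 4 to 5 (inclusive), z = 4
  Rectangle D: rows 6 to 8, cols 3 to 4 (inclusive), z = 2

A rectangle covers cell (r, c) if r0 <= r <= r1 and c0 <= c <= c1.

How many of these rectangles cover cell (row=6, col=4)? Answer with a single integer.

Answer: 1

Derivation:
Check cell (6,4):
  A: rows 7-8 cols 2-6 -> outside (row miss)
  B: rows 0-2 cols 5-6 -> outside (row miss)
  C: rows 0-2 cols 4-5 -> outside (row miss)
  D: rows 6-8 cols 3-4 -> covers
Count covering = 1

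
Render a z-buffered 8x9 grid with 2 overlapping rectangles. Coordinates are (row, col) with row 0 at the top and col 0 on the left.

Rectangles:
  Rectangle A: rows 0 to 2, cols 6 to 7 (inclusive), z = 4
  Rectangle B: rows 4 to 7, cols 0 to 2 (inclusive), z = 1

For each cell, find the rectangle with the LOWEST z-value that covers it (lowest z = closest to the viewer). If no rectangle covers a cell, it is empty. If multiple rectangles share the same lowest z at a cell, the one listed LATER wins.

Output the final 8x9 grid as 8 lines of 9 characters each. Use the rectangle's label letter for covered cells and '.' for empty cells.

......AA.
......AA.
......AA.
.........
BBB......
BBB......
BBB......
BBB......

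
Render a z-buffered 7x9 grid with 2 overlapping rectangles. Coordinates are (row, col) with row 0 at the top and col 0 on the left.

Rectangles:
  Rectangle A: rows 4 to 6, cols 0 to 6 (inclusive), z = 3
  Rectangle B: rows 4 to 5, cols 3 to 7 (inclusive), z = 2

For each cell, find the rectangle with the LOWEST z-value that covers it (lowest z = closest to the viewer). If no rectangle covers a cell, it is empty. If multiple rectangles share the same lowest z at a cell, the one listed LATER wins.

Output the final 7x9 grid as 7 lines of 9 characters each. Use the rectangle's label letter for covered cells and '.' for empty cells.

.........
.........
.........
.........
AAABBBBB.
AAABBBBB.
AAAAAAA..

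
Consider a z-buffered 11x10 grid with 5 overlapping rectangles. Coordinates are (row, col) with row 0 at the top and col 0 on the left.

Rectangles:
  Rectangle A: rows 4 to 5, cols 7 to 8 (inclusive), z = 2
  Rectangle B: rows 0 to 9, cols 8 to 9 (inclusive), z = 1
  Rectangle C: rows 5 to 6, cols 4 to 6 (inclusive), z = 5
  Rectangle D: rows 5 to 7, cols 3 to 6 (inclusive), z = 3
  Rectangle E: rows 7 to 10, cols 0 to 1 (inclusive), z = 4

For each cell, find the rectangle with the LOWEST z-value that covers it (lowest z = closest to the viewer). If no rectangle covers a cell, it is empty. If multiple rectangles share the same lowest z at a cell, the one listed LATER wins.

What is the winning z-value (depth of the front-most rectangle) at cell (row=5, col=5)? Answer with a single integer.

Answer: 3

Derivation:
Check cell (5,5):
  A: rows 4-5 cols 7-8 -> outside (col miss)
  B: rows 0-9 cols 8-9 -> outside (col miss)
  C: rows 5-6 cols 4-6 z=5 -> covers; best now C (z=5)
  D: rows 5-7 cols 3-6 z=3 -> covers; best now D (z=3)
  E: rows 7-10 cols 0-1 -> outside (row miss)
Winner: D at z=3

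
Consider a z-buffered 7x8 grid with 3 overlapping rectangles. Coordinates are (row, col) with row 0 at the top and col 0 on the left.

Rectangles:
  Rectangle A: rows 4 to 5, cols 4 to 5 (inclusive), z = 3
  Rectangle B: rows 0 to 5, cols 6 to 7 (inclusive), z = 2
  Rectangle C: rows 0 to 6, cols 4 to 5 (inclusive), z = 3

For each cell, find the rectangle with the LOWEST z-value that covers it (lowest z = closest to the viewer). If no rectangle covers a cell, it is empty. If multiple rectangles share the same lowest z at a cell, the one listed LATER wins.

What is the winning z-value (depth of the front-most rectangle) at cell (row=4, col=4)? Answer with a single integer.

Answer: 3

Derivation:
Check cell (4,4):
  A: rows 4-5 cols 4-5 z=3 -> covers; best now A (z=3)
  B: rows 0-5 cols 6-7 -> outside (col miss)
  C: rows 0-6 cols 4-5 z=3 -> covers; best now C (z=3)
Winner: C at z=3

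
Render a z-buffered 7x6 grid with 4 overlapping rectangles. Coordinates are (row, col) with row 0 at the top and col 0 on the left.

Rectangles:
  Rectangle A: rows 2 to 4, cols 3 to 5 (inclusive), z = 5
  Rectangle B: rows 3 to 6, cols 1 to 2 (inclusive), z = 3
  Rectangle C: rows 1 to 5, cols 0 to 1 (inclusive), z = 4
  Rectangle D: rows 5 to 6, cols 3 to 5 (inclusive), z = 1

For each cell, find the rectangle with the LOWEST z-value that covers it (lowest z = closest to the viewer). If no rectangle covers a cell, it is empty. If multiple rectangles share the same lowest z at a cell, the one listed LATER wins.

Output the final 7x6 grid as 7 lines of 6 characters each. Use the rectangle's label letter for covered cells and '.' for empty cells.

......
CC....
CC.AAA
CBBAAA
CBBAAA
CBBDDD
.BBDDD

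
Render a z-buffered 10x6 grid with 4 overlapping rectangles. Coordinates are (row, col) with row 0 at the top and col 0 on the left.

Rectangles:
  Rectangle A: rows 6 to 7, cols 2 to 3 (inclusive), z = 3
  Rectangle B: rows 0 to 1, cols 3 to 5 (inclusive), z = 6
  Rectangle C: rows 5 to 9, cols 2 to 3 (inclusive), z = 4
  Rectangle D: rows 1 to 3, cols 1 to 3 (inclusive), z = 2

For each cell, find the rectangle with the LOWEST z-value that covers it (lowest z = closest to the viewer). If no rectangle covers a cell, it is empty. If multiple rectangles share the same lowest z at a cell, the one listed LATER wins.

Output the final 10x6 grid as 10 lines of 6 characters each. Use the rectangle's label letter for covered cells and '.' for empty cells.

...BBB
.DDDBB
.DDD..
.DDD..
......
..CC..
..AA..
..AA..
..CC..
..CC..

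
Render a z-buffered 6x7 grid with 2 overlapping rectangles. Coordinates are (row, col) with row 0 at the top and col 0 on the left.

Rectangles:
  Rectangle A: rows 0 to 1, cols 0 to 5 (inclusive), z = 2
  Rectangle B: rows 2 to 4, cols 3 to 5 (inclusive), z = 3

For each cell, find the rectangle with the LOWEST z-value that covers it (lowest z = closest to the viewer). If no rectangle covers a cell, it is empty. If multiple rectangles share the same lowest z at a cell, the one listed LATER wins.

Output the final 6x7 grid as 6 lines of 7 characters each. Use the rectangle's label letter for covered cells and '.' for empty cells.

AAAAAA.
AAAAAA.
...BBB.
...BBB.
...BBB.
.......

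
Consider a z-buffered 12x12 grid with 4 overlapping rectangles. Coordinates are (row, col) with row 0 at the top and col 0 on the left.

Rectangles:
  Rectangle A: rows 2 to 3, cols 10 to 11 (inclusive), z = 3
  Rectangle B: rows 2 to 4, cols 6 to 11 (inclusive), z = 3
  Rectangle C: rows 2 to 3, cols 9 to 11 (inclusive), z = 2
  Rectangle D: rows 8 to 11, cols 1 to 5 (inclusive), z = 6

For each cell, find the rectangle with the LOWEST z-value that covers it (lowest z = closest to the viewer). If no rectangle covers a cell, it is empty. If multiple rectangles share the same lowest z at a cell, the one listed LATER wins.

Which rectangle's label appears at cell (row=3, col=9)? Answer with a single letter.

Check cell (3,9):
  A: rows 2-3 cols 10-11 -> outside (col miss)
  B: rows 2-4 cols 6-11 z=3 -> covers; best now B (z=3)
  C: rows 2-3 cols 9-11 z=2 -> covers; best now C (z=2)
  D: rows 8-11 cols 1-5 -> outside (row miss)
Winner: C at z=2

Answer: C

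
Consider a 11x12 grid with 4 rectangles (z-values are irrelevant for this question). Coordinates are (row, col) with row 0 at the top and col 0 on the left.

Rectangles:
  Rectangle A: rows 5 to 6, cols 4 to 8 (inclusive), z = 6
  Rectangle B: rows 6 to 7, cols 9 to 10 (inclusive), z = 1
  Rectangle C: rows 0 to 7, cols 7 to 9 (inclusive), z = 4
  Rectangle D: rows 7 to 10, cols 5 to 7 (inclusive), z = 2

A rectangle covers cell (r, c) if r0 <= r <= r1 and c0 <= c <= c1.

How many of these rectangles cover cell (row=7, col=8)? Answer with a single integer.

Check cell (7,8):
  A: rows 5-6 cols 4-8 -> outside (row miss)
  B: rows 6-7 cols 9-10 -> outside (col miss)
  C: rows 0-7 cols 7-9 -> covers
  D: rows 7-10 cols 5-7 -> outside (col miss)
Count covering = 1

Answer: 1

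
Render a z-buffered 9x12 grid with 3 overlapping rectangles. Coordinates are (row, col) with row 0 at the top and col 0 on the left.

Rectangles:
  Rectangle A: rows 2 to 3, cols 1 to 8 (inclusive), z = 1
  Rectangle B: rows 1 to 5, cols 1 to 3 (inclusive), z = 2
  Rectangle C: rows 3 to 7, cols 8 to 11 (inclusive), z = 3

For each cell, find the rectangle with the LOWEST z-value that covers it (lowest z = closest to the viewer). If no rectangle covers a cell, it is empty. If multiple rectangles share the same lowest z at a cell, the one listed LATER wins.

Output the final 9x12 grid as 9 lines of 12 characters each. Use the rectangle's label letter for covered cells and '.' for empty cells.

............
.BBB........
.AAAAAAAA...
.AAAAAAAACCC
.BBB....CCCC
.BBB....CCCC
........CCCC
........CCCC
............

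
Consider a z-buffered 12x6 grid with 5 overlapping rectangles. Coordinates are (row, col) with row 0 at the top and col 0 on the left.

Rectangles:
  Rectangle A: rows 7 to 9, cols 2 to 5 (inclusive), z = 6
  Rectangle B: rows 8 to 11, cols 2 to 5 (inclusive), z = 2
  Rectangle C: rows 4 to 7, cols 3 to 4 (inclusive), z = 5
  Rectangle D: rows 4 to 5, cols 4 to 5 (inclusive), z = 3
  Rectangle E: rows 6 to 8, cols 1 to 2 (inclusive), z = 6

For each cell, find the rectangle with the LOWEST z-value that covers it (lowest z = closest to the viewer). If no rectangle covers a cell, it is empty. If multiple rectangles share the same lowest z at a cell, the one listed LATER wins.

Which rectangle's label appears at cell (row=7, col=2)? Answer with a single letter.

Answer: E

Derivation:
Check cell (7,2):
  A: rows 7-9 cols 2-5 z=6 -> covers; best now A (z=6)
  B: rows 8-11 cols 2-5 -> outside (row miss)
  C: rows 4-7 cols 3-4 -> outside (col miss)
  D: rows 4-5 cols 4-5 -> outside (row miss)
  E: rows 6-8 cols 1-2 z=6 -> covers; best now E (z=6)
Winner: E at z=6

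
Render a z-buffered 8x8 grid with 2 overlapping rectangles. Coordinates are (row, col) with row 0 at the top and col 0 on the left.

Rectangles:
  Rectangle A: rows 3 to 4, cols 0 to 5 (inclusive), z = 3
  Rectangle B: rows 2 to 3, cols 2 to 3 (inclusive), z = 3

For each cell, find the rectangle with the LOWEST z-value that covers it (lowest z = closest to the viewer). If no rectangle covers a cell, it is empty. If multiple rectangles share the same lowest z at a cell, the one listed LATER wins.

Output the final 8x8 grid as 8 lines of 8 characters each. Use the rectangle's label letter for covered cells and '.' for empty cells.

........
........
..BB....
AABBAA..
AAAAAA..
........
........
........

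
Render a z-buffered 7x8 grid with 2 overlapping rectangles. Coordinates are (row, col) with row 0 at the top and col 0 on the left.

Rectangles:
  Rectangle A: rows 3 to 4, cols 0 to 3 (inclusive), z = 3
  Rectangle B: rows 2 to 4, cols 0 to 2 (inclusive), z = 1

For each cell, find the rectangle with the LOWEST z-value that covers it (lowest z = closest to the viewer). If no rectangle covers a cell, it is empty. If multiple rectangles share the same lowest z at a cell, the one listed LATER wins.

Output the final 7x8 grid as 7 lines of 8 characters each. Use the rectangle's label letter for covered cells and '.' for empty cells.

........
........
BBB.....
BBBA....
BBBA....
........
........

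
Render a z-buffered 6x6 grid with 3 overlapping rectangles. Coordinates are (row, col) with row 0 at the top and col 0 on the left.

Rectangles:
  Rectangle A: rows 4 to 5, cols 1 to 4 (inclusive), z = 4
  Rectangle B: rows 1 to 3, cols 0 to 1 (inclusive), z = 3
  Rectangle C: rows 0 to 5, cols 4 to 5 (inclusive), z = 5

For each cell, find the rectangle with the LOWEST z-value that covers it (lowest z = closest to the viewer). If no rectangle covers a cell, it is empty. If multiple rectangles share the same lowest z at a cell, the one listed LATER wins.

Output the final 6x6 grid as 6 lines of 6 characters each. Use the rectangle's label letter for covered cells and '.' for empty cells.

....CC
BB..CC
BB..CC
BB..CC
.AAAAC
.AAAAC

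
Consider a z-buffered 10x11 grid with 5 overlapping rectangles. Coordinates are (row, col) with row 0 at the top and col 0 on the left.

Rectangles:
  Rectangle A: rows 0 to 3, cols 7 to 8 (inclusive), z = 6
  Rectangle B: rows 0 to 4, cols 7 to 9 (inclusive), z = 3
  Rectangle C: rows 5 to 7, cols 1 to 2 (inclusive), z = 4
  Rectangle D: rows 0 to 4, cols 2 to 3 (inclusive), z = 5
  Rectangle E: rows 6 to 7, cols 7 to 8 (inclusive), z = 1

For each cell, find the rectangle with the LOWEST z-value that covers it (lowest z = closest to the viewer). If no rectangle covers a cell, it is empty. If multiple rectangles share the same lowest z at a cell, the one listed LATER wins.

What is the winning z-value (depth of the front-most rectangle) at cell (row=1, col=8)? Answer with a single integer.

Answer: 3

Derivation:
Check cell (1,8):
  A: rows 0-3 cols 7-8 z=6 -> covers; best now A (z=6)
  B: rows 0-4 cols 7-9 z=3 -> covers; best now B (z=3)
  C: rows 5-7 cols 1-2 -> outside (row miss)
  D: rows 0-4 cols 2-3 -> outside (col miss)
  E: rows 6-7 cols 7-8 -> outside (row miss)
Winner: B at z=3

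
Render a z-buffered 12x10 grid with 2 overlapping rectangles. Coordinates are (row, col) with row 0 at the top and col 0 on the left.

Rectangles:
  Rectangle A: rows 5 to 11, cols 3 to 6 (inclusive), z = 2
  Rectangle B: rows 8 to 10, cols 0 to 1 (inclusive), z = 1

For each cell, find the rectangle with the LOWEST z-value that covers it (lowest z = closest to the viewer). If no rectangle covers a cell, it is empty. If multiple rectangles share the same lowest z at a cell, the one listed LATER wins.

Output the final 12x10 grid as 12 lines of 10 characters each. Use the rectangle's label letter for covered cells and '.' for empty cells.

..........
..........
..........
..........
..........
...AAAA...
...AAAA...
...AAAA...
BB.AAAA...
BB.AAAA...
BB.AAAA...
...AAAA...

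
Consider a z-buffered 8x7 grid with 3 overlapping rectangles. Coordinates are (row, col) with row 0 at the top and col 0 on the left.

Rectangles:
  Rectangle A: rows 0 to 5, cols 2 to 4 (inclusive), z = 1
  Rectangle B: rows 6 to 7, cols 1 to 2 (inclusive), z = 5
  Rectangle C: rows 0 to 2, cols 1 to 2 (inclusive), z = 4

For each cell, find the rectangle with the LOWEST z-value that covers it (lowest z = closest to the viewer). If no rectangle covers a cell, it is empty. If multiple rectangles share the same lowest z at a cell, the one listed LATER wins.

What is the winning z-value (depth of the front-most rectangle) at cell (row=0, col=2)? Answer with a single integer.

Check cell (0,2):
  A: rows 0-5 cols 2-4 z=1 -> covers; best now A (z=1)
  B: rows 6-7 cols 1-2 -> outside (row miss)
  C: rows 0-2 cols 1-2 z=4 -> covers; best now A (z=1)
Winner: A at z=1

Answer: 1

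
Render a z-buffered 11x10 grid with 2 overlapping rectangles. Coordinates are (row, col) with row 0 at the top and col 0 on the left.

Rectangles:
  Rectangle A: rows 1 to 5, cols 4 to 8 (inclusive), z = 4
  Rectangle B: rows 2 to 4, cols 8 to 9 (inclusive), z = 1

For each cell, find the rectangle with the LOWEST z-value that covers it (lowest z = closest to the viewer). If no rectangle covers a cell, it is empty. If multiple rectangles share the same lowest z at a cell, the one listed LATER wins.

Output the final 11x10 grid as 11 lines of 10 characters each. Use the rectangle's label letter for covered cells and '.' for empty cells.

..........
....AAAAA.
....AAAABB
....AAAABB
....AAAABB
....AAAAA.
..........
..........
..........
..........
..........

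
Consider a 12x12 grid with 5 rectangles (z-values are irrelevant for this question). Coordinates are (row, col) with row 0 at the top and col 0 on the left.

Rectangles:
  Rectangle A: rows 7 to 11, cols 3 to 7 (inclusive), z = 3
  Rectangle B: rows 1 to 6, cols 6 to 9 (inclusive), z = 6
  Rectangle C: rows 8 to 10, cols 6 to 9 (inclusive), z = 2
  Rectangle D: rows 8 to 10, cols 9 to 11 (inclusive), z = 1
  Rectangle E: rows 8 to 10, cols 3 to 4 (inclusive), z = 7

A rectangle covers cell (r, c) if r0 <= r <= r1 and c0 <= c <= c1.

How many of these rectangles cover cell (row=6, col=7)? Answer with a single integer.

Answer: 1

Derivation:
Check cell (6,7):
  A: rows 7-11 cols 3-7 -> outside (row miss)
  B: rows 1-6 cols 6-9 -> covers
  C: rows 8-10 cols 6-9 -> outside (row miss)
  D: rows 8-10 cols 9-11 -> outside (row miss)
  E: rows 8-10 cols 3-4 -> outside (row miss)
Count covering = 1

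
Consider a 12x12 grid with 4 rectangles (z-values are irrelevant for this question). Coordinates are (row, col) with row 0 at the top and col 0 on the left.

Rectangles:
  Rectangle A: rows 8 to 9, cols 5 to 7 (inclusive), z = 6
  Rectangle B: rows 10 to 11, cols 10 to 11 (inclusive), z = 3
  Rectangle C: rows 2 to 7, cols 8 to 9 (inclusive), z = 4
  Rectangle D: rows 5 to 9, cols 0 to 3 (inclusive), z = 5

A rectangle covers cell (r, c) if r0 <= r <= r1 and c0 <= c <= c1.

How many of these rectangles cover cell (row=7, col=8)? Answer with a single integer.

Answer: 1

Derivation:
Check cell (7,8):
  A: rows 8-9 cols 5-7 -> outside (row miss)
  B: rows 10-11 cols 10-11 -> outside (row miss)
  C: rows 2-7 cols 8-9 -> covers
  D: rows 5-9 cols 0-3 -> outside (col miss)
Count covering = 1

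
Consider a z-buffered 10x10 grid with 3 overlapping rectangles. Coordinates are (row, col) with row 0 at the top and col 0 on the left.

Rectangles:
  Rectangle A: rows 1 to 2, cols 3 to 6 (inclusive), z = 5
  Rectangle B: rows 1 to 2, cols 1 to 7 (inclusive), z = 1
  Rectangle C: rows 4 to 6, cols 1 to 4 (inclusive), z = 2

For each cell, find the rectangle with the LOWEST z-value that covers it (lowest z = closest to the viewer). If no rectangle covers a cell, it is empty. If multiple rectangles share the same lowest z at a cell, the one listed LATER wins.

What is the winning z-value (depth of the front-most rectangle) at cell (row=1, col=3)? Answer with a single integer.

Check cell (1,3):
  A: rows 1-2 cols 3-6 z=5 -> covers; best now A (z=5)
  B: rows 1-2 cols 1-7 z=1 -> covers; best now B (z=1)
  C: rows 4-6 cols 1-4 -> outside (row miss)
Winner: B at z=1

Answer: 1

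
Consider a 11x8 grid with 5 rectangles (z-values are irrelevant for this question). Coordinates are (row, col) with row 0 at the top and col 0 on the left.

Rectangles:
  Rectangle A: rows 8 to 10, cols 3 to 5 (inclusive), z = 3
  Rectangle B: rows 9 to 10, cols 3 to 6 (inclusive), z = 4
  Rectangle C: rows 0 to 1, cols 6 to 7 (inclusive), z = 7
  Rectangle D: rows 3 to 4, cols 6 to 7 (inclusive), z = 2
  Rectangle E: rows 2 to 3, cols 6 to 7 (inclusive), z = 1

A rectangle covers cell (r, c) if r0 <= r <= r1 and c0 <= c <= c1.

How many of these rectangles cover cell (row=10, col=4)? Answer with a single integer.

Check cell (10,4):
  A: rows 8-10 cols 3-5 -> covers
  B: rows 9-10 cols 3-6 -> covers
  C: rows 0-1 cols 6-7 -> outside (row miss)
  D: rows 3-4 cols 6-7 -> outside (row miss)
  E: rows 2-3 cols 6-7 -> outside (row miss)
Count covering = 2

Answer: 2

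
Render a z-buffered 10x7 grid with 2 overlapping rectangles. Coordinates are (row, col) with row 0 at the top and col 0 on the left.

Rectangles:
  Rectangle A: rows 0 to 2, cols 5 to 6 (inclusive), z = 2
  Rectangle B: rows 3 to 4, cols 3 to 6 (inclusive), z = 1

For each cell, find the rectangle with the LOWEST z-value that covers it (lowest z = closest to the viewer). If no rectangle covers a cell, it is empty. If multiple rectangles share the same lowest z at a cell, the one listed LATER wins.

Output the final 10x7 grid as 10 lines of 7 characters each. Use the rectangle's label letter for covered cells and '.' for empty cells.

.....AA
.....AA
.....AA
...BBBB
...BBBB
.......
.......
.......
.......
.......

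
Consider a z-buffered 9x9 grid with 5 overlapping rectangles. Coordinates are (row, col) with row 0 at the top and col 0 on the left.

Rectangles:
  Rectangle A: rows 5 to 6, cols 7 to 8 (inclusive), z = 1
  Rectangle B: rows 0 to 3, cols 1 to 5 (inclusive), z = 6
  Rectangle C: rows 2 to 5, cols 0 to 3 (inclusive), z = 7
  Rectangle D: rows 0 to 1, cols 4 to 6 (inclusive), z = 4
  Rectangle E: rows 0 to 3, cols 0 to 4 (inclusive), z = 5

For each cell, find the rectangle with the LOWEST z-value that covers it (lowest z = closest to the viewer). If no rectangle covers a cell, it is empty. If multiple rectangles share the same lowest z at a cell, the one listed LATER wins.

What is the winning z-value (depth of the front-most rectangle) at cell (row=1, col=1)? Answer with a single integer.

Check cell (1,1):
  A: rows 5-6 cols 7-8 -> outside (row miss)
  B: rows 0-3 cols 1-5 z=6 -> covers; best now B (z=6)
  C: rows 2-5 cols 0-3 -> outside (row miss)
  D: rows 0-1 cols 4-6 -> outside (col miss)
  E: rows 0-3 cols 0-4 z=5 -> covers; best now E (z=5)
Winner: E at z=5

Answer: 5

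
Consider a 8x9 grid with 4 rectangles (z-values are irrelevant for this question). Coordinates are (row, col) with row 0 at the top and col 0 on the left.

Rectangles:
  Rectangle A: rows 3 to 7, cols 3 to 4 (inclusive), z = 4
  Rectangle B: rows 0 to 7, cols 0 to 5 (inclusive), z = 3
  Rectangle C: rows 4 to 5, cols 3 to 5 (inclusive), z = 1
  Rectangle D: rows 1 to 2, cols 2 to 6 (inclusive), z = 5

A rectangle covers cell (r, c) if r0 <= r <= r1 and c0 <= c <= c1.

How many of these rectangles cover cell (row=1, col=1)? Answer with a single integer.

Check cell (1,1):
  A: rows 3-7 cols 3-4 -> outside (row miss)
  B: rows 0-7 cols 0-5 -> covers
  C: rows 4-5 cols 3-5 -> outside (row miss)
  D: rows 1-2 cols 2-6 -> outside (col miss)
Count covering = 1

Answer: 1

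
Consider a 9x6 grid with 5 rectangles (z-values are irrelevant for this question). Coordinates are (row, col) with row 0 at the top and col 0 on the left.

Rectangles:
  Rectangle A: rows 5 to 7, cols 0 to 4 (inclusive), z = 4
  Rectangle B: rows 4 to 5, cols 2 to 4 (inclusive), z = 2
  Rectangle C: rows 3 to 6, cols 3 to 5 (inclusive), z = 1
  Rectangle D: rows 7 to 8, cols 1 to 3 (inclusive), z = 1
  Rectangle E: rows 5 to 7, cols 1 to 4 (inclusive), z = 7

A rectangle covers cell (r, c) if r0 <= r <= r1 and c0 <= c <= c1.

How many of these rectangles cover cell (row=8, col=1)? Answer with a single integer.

Check cell (8,1):
  A: rows 5-7 cols 0-4 -> outside (row miss)
  B: rows 4-5 cols 2-4 -> outside (row miss)
  C: rows 3-6 cols 3-5 -> outside (row miss)
  D: rows 7-8 cols 1-3 -> covers
  E: rows 5-7 cols 1-4 -> outside (row miss)
Count covering = 1

Answer: 1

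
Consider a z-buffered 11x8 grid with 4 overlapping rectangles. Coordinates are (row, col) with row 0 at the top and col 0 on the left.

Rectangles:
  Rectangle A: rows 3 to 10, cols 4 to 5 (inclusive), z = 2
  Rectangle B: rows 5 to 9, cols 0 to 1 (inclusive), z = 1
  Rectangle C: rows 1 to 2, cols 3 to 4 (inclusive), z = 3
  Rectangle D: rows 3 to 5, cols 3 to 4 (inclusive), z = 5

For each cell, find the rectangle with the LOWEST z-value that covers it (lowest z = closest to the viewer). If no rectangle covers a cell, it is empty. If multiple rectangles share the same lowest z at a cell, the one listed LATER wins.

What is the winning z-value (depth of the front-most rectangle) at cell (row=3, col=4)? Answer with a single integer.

Answer: 2

Derivation:
Check cell (3,4):
  A: rows 3-10 cols 4-5 z=2 -> covers; best now A (z=2)
  B: rows 5-9 cols 0-1 -> outside (row miss)
  C: rows 1-2 cols 3-4 -> outside (row miss)
  D: rows 3-5 cols 3-4 z=5 -> covers; best now A (z=2)
Winner: A at z=2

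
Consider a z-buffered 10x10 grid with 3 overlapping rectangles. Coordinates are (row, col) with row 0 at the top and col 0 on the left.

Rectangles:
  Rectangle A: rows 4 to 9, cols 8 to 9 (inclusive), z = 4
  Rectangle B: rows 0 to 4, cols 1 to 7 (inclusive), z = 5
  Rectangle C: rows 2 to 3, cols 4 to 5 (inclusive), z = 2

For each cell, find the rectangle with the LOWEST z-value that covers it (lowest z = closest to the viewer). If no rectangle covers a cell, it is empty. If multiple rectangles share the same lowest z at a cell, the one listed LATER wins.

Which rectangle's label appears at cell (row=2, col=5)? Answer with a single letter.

Answer: C

Derivation:
Check cell (2,5):
  A: rows 4-9 cols 8-9 -> outside (row miss)
  B: rows 0-4 cols 1-7 z=5 -> covers; best now B (z=5)
  C: rows 2-3 cols 4-5 z=2 -> covers; best now C (z=2)
Winner: C at z=2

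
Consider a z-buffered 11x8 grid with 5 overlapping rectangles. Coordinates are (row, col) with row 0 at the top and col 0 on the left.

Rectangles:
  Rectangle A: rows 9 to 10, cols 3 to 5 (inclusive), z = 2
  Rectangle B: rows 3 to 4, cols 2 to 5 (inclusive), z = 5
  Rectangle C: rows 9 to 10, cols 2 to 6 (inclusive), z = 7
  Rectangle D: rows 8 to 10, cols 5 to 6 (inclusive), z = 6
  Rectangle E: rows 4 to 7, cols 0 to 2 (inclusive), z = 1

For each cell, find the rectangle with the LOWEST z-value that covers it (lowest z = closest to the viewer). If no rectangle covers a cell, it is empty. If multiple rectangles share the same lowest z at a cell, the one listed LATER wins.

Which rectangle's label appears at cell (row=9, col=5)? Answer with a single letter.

Check cell (9,5):
  A: rows 9-10 cols 3-5 z=2 -> covers; best now A (z=2)
  B: rows 3-4 cols 2-5 -> outside (row miss)
  C: rows 9-10 cols 2-6 z=7 -> covers; best now A (z=2)
  D: rows 8-10 cols 5-6 z=6 -> covers; best now A (z=2)
  E: rows 4-7 cols 0-2 -> outside (row miss)
Winner: A at z=2

Answer: A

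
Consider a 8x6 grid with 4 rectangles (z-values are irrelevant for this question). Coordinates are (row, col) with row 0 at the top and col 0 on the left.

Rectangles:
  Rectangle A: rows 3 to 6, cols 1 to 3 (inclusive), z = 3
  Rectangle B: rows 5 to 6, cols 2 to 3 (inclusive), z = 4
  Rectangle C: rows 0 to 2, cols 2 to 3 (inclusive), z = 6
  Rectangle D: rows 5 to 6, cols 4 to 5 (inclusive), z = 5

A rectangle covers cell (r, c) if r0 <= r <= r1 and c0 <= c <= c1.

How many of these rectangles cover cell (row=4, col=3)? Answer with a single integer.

Check cell (4,3):
  A: rows 3-6 cols 1-3 -> covers
  B: rows 5-6 cols 2-3 -> outside (row miss)
  C: rows 0-2 cols 2-3 -> outside (row miss)
  D: rows 5-6 cols 4-5 -> outside (row miss)
Count covering = 1

Answer: 1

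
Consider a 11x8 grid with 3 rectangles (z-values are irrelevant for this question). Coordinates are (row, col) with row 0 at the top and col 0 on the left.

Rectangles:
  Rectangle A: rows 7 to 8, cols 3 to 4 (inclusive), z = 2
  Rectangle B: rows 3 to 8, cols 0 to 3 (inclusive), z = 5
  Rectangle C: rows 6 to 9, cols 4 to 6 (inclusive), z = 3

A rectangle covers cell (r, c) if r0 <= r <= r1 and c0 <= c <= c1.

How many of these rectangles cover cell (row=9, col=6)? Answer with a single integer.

Check cell (9,6):
  A: rows 7-8 cols 3-4 -> outside (row miss)
  B: rows 3-8 cols 0-3 -> outside (row miss)
  C: rows 6-9 cols 4-6 -> covers
Count covering = 1

Answer: 1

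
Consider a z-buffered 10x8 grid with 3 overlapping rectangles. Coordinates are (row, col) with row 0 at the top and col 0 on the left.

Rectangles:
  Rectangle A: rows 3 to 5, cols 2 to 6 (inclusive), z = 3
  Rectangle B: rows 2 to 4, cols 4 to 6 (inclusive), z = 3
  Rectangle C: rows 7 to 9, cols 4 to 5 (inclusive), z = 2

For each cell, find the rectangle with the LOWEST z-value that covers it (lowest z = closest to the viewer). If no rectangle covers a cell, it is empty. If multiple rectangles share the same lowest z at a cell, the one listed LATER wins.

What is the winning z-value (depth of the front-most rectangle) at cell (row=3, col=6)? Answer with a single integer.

Answer: 3

Derivation:
Check cell (3,6):
  A: rows 3-5 cols 2-6 z=3 -> covers; best now A (z=3)
  B: rows 2-4 cols 4-6 z=3 -> covers; best now B (z=3)
  C: rows 7-9 cols 4-5 -> outside (row miss)
Winner: B at z=3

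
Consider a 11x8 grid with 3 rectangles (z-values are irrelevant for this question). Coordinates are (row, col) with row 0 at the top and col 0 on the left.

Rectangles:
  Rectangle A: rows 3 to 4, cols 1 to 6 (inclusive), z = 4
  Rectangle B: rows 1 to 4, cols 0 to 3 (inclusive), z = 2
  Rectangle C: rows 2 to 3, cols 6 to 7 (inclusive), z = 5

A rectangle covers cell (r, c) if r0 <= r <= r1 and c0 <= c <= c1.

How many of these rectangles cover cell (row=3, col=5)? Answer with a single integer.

Answer: 1

Derivation:
Check cell (3,5):
  A: rows 3-4 cols 1-6 -> covers
  B: rows 1-4 cols 0-3 -> outside (col miss)
  C: rows 2-3 cols 6-7 -> outside (col miss)
Count covering = 1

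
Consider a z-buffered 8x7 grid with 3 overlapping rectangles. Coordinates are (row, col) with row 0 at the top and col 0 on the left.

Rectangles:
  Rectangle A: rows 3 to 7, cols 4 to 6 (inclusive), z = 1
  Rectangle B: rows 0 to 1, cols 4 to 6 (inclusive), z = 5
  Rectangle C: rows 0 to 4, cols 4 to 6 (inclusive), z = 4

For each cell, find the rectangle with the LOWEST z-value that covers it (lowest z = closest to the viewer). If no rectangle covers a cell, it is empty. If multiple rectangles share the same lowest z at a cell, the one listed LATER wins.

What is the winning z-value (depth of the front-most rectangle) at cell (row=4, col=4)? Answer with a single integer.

Answer: 1

Derivation:
Check cell (4,4):
  A: rows 3-7 cols 4-6 z=1 -> covers; best now A (z=1)
  B: rows 0-1 cols 4-6 -> outside (row miss)
  C: rows 0-4 cols 4-6 z=4 -> covers; best now A (z=1)
Winner: A at z=1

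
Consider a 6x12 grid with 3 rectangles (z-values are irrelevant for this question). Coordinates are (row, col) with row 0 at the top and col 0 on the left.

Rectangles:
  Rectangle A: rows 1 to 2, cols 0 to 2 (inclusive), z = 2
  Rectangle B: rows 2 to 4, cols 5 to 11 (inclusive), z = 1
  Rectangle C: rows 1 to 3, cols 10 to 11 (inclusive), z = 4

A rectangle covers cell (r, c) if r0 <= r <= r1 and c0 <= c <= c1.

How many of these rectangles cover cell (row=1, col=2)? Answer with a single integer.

Answer: 1

Derivation:
Check cell (1,2):
  A: rows 1-2 cols 0-2 -> covers
  B: rows 2-4 cols 5-11 -> outside (row miss)
  C: rows 1-3 cols 10-11 -> outside (col miss)
Count covering = 1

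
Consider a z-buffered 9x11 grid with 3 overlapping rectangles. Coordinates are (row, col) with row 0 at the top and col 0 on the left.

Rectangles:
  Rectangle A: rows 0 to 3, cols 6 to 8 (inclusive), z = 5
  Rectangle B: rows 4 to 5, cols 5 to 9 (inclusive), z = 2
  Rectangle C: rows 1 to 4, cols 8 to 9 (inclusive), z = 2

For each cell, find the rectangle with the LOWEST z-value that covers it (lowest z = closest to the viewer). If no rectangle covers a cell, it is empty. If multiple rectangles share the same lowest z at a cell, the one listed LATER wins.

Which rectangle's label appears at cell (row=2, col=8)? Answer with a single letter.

Check cell (2,8):
  A: rows 0-3 cols 6-8 z=5 -> covers; best now A (z=5)
  B: rows 4-5 cols 5-9 -> outside (row miss)
  C: rows 1-4 cols 8-9 z=2 -> covers; best now C (z=2)
Winner: C at z=2

Answer: C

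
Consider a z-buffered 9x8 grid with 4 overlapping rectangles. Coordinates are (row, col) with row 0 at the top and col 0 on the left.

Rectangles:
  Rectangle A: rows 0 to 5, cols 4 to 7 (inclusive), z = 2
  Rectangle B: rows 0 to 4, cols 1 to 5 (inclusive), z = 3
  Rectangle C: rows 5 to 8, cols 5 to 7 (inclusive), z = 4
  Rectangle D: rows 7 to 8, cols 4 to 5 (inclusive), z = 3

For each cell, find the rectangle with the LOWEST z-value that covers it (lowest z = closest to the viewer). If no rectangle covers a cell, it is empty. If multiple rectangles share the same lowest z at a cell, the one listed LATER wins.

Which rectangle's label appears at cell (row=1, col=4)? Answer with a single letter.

Answer: A

Derivation:
Check cell (1,4):
  A: rows 0-5 cols 4-7 z=2 -> covers; best now A (z=2)
  B: rows 0-4 cols 1-5 z=3 -> covers; best now A (z=2)
  C: rows 5-8 cols 5-7 -> outside (row miss)
  D: rows 7-8 cols 4-5 -> outside (row miss)
Winner: A at z=2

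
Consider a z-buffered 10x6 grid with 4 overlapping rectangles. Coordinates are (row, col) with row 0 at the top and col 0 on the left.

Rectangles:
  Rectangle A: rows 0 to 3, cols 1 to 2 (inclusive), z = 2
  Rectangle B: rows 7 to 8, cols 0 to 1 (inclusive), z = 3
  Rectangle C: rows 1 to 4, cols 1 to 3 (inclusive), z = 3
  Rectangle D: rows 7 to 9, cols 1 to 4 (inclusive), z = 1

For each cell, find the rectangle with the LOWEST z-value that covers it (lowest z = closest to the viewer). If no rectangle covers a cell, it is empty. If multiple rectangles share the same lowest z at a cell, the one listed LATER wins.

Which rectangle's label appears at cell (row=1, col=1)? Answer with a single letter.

Check cell (1,1):
  A: rows 0-3 cols 1-2 z=2 -> covers; best now A (z=2)
  B: rows 7-8 cols 0-1 -> outside (row miss)
  C: rows 1-4 cols 1-3 z=3 -> covers; best now A (z=2)
  D: rows 7-9 cols 1-4 -> outside (row miss)
Winner: A at z=2

Answer: A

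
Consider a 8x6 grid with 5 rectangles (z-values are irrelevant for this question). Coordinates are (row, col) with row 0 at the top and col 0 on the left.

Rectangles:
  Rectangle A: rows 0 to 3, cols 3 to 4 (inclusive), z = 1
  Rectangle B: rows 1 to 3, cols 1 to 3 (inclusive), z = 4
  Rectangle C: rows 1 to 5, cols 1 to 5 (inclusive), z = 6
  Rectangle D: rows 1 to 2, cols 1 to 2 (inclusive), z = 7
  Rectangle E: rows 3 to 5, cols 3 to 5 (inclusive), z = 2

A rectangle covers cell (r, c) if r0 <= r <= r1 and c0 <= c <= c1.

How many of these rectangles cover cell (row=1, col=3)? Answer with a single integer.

Answer: 3

Derivation:
Check cell (1,3):
  A: rows 0-3 cols 3-4 -> covers
  B: rows 1-3 cols 1-3 -> covers
  C: rows 1-5 cols 1-5 -> covers
  D: rows 1-2 cols 1-2 -> outside (col miss)
  E: rows 3-5 cols 3-5 -> outside (row miss)
Count covering = 3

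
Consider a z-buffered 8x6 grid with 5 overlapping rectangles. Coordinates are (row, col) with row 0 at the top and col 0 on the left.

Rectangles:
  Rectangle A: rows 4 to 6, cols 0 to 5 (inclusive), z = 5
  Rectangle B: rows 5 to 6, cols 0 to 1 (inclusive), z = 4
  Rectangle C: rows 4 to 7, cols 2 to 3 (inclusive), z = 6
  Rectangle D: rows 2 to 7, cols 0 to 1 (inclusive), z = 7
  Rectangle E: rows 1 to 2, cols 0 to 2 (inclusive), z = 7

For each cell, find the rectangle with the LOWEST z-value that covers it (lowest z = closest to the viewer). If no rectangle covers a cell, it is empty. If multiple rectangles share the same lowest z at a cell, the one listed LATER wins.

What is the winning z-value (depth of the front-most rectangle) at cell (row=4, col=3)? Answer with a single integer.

Answer: 5

Derivation:
Check cell (4,3):
  A: rows 4-6 cols 0-5 z=5 -> covers; best now A (z=5)
  B: rows 5-6 cols 0-1 -> outside (row miss)
  C: rows 4-7 cols 2-3 z=6 -> covers; best now A (z=5)
  D: rows 2-7 cols 0-1 -> outside (col miss)
  E: rows 1-2 cols 0-2 -> outside (row miss)
Winner: A at z=5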